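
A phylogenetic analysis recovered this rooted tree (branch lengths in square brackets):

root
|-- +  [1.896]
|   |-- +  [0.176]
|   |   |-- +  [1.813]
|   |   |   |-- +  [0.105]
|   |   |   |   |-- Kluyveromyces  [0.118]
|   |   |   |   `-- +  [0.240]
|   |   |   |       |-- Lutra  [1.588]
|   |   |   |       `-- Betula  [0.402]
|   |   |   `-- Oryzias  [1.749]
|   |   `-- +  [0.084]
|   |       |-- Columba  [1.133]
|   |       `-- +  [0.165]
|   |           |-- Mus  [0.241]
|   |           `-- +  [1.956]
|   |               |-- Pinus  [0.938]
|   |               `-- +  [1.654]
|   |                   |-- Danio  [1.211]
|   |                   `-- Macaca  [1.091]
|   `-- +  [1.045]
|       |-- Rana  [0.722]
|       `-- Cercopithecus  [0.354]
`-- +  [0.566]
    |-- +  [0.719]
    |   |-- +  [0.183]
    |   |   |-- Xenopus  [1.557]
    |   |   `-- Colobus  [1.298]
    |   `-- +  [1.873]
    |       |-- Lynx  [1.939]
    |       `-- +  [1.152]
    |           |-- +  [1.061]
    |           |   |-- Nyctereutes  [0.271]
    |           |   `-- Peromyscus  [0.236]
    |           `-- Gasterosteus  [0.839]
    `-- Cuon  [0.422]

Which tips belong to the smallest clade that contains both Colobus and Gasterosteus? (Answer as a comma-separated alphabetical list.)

Colobus, Gasterosteus, Lynx, Nyctereutes, Peromyscus, Xenopus

Tracing Colobus: it sits inside (Xenopus,Colobus).
Tracing Gasterosteus: it sits inside ((Nyctereutes,Peromyscus),Gasterosteus).
The smallest clade enclosing both is ((Xenopus,Colobus),(Lynx,((Nyctereutes,Peromyscus),Gasterosteus))); the answer is its 6 terminal taxa in alphabetical order.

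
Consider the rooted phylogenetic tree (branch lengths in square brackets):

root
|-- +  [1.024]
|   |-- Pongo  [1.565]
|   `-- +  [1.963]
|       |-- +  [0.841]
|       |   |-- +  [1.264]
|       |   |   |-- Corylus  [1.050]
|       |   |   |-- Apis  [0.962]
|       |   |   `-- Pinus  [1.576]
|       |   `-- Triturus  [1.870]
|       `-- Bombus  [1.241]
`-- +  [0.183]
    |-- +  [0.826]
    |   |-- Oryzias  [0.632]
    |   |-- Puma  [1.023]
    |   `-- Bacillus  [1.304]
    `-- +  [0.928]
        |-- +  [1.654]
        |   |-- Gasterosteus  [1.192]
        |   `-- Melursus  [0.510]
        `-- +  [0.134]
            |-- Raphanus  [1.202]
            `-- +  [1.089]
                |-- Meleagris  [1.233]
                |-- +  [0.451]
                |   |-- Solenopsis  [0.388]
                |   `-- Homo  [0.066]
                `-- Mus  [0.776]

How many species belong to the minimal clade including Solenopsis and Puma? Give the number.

The MRCA of Solenopsis and Puma is the node subtending ((Oryzias,Puma,Bacillus),((Gasterosteus,Melursus),(Raphanus,(Meleagris,(Solenopsis,Homo),Mus)))).
That clade contains 10 terminal taxa: Bacillus, Gasterosteus, Homo, Meleagris, Melursus, Mus, Oryzias, Puma, Raphanus, Solenopsis.

10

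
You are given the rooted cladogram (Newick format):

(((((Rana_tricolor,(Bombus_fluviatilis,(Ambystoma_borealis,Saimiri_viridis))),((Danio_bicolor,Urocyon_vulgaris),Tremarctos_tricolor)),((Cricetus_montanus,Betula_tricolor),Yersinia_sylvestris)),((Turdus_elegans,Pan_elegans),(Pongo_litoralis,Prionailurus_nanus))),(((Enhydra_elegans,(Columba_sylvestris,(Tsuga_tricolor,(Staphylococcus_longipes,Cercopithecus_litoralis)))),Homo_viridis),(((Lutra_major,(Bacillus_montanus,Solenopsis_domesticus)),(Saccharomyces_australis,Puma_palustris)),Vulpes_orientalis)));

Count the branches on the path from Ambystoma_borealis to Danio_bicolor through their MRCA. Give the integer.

7

The MRCA of Ambystoma_borealis and Danio_bicolor is the node subtending ((Rana_tricolor,(Bombus_fluviatilis,(Ambystoma_borealis,Saimiri_viridis))),((Danio_bicolor,Urocyon_vulgaris),Tremarctos_tricolor)).
From Ambystoma_borealis up to that node: 4 branches. From Danio_bicolor up to the same node: 3 branches. Total: 4 + 3 = 7.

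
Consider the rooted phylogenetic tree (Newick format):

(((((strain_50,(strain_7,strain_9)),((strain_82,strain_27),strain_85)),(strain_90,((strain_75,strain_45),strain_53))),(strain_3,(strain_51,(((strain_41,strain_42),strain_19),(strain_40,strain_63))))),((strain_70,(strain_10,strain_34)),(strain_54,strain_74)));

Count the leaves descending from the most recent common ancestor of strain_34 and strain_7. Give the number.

The MRCA of strain_34 and strain_7 is the root, so the clade is the entire tree.
That clade contains 22 terminal taxa: strain_10, strain_19, strain_27, strain_3, strain_34, strain_40, strain_41, strain_42, strain_45, strain_50, strain_51, strain_53, strain_54, strain_63, strain_7, strain_70, strain_74, strain_75, strain_82, strain_85, strain_9, strain_90.

22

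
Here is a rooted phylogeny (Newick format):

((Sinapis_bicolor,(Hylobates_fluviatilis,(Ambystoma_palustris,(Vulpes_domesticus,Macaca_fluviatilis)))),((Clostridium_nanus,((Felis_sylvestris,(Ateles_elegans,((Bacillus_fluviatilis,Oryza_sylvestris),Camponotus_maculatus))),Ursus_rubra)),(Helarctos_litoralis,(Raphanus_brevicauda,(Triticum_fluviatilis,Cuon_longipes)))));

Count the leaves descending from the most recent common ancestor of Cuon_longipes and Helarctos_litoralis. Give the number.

The MRCA of Cuon_longipes and Helarctos_litoralis is the node subtending (Helarctos_litoralis,(Raphanus_brevicauda,(Triticum_fluviatilis,Cuon_longipes))).
That clade contains 4 terminal taxa: Cuon_longipes, Helarctos_litoralis, Raphanus_brevicauda, Triticum_fluviatilis.

4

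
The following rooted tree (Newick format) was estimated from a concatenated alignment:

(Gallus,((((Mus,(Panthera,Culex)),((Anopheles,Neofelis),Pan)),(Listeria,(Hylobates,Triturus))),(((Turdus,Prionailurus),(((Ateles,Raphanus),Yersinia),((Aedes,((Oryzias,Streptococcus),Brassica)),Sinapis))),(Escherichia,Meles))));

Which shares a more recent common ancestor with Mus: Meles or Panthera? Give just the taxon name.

The MRCA of Mus and Panthera subtends (Mus,(Panthera,Culex)) (3 taxa).
The MRCA of Mus and Meles subtends ((((Mus,(Panthera,Culex)),((Anopheles,Neofelis),Pan)),(Listeria,(Hylobates,Triturus))),(((Turdus,Prionailurus),(((Ateles,Raphanus),Yersinia),((Aedes,((Oryzias,Streptococcus),Brassica)),Sinapis))),(Escherichia,Meles))) (21 taxa).
The first is nested inside the second, so Mus shares a more recent common ancestor with Panthera.

Panthera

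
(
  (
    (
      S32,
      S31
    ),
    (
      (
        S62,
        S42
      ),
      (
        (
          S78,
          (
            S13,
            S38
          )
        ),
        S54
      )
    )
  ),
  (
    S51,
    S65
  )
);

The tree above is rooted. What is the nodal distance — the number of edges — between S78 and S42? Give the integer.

5

The MRCA of S78 and S42 is the node subtending ((S62,S42),((S78,(S13,S38)),S54)).
From S78 up to that node: 3 branches. From S42 up to the same node: 2 branches. Total: 3 + 2 = 5.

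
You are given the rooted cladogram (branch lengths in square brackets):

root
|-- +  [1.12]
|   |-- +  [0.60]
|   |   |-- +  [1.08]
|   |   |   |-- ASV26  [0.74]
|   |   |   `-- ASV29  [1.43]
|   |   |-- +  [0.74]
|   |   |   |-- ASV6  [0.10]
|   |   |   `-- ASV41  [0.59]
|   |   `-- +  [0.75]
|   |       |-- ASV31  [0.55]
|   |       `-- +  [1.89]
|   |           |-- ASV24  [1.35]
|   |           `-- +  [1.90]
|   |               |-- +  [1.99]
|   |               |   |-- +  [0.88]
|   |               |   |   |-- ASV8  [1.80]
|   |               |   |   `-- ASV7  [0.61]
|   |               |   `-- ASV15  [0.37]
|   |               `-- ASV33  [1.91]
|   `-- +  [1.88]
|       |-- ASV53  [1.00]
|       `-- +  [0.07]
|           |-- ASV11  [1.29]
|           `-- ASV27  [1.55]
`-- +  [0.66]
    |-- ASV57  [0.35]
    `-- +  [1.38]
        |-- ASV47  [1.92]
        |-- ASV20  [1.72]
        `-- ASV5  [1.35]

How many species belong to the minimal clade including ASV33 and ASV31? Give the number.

The MRCA of ASV33 and ASV31 is the node subtending (ASV31,(ASV24,(((ASV8,ASV7),ASV15),ASV33))).
That clade contains 6 terminal taxa: ASV15, ASV24, ASV31, ASV33, ASV7, ASV8.

6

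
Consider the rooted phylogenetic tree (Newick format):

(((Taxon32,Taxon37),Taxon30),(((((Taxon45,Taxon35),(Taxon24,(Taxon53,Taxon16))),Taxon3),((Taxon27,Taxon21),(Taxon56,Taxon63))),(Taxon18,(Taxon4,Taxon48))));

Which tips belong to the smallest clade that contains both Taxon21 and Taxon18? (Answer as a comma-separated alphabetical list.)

Taxon16, Taxon18, Taxon21, Taxon24, Taxon27, Taxon3, Taxon35, Taxon4, Taxon45, Taxon48, Taxon53, Taxon56, Taxon63

Tracing Taxon21: it sits inside (Taxon27,Taxon21).
Tracing Taxon18: it sits inside (Taxon18,(Taxon4,Taxon48)).
The smallest clade enclosing both is (((((Taxon45,Taxon35),(Taxon24,(Taxon53,Taxon16))),Taxon3),((Taxon27,Taxon21),(Taxon56,Taxon63))),(Taxon18,(Taxon4,Taxon48))); the answer is its 13 terminal taxa in alphabetical order.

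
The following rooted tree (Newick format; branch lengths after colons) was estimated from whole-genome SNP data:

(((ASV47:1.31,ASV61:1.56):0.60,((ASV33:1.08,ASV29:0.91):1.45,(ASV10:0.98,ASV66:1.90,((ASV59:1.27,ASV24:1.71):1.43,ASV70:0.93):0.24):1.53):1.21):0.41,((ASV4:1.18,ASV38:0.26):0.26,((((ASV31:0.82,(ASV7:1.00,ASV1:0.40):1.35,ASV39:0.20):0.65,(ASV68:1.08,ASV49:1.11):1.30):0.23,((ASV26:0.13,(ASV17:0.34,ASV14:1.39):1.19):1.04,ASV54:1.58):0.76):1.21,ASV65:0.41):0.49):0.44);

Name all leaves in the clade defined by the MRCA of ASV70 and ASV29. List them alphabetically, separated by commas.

Tracing ASV70: it sits inside ((ASV59,ASV24),ASV70).
Tracing ASV29: it sits inside (ASV33,ASV29).
The smallest clade enclosing both is ((ASV33,ASV29),(ASV10,ASV66,((ASV59,ASV24),ASV70))); the answer is its 7 terminal taxa in alphabetical order.

ASV10, ASV24, ASV29, ASV33, ASV59, ASV66, ASV70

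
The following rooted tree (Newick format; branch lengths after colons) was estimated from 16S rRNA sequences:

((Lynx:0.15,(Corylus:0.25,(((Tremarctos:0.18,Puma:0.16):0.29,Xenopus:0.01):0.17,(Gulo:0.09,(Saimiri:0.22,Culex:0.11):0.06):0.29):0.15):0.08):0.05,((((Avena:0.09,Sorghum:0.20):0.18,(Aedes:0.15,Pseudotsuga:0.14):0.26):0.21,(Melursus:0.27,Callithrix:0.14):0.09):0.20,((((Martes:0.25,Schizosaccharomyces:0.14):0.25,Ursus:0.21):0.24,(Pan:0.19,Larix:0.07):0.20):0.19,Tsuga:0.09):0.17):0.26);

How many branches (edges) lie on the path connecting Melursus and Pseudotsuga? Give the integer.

The MRCA of Melursus and Pseudotsuga is the node subtending (((Avena,Sorghum),(Aedes,Pseudotsuga)),(Melursus,Callithrix)).
From Melursus up to that node: 2 branches. From Pseudotsuga up to the same node: 3 branches. Total: 2 + 3 = 5.

5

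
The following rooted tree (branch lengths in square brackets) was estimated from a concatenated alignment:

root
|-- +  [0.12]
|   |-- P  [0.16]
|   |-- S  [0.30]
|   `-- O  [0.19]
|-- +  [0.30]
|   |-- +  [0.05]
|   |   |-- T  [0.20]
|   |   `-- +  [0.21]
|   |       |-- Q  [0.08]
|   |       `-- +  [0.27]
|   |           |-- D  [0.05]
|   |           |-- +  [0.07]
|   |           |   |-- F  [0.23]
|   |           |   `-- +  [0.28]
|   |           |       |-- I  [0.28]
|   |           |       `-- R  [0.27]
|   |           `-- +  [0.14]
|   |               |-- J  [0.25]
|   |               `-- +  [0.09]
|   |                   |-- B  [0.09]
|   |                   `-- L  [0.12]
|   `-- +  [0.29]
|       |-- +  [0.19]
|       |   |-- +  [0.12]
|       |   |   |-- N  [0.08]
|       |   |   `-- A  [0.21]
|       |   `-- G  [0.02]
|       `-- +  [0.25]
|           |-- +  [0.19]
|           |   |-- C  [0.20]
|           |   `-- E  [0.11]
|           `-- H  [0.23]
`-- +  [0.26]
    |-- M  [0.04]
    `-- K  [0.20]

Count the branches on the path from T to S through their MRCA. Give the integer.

5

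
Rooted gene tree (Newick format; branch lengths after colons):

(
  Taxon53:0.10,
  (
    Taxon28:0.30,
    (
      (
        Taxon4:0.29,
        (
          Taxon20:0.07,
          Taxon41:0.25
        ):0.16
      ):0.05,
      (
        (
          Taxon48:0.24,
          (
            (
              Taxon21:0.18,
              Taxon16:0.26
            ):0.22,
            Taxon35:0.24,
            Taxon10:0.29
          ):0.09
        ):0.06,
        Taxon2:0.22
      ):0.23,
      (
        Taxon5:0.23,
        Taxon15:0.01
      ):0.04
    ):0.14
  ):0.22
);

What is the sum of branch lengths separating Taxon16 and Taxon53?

The path runs Taxon16 → … → MRCA → … → Taxon53; the MRCA is the root of the tree.
Branch lengths along that path: 0.26 + 0.22 + 0.09 + 0.06 + 0.23 + 0.14 + 0.22 + 0.10 = 1.32.

1.32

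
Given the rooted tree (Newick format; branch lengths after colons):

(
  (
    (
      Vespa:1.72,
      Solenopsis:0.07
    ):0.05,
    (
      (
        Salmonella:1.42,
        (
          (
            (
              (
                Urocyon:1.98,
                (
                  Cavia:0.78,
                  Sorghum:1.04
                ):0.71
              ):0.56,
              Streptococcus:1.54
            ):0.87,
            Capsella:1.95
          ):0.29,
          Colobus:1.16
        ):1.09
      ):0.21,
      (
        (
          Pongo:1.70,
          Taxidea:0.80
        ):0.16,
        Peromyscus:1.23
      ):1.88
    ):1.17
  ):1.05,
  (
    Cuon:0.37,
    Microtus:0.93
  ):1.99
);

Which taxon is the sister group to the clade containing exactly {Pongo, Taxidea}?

Peromyscus

The clade containing exactly {Pongo, Taxidea} attaches to the tree at the node subtending ((Pongo,Taxidea),Peromyscus).
The other lineage descending from that same node — the sister group — is the single tip Peromyscus.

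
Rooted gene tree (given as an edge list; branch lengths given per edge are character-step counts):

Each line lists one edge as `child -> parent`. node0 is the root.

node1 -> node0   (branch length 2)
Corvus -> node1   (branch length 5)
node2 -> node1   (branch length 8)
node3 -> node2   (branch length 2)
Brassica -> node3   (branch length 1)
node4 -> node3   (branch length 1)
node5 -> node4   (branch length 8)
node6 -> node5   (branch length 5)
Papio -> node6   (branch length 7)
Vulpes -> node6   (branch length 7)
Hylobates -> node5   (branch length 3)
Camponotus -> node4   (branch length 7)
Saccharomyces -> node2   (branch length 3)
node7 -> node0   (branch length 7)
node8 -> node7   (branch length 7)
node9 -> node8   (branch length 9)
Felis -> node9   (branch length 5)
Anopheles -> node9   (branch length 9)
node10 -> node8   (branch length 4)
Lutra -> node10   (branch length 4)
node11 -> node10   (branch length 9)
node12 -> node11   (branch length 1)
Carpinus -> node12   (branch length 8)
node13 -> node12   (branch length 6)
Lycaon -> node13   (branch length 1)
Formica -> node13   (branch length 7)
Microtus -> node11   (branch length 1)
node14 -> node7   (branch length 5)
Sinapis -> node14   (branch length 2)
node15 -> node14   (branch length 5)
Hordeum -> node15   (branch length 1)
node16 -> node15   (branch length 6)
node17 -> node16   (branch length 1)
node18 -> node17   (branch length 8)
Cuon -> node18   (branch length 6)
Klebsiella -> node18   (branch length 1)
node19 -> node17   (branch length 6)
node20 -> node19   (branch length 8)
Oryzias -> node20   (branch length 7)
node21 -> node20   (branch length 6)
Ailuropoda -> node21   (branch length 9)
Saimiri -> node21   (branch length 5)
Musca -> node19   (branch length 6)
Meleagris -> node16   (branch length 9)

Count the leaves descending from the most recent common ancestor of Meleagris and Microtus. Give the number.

16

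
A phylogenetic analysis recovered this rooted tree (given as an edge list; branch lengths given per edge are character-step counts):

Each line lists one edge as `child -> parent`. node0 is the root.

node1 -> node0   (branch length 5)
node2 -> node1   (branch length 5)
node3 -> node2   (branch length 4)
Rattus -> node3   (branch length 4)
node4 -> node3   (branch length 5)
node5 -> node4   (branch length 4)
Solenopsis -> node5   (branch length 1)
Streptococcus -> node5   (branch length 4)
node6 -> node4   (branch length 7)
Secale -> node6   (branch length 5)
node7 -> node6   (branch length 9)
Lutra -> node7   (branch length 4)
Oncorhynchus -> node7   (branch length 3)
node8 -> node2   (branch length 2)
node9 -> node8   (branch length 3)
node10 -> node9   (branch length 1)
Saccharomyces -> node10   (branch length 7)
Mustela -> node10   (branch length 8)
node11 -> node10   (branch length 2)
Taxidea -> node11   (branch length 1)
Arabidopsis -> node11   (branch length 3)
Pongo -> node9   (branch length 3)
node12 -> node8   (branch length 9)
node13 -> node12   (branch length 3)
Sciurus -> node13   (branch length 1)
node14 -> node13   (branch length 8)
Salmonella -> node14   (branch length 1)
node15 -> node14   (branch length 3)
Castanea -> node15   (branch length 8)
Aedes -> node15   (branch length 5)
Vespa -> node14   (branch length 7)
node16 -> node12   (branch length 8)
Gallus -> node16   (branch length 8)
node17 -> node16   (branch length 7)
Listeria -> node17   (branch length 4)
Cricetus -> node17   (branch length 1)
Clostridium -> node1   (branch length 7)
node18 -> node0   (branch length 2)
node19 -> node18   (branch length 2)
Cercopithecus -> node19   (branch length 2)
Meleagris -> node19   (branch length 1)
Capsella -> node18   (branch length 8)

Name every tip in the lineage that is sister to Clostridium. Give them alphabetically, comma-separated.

Aedes, Arabidopsis, Castanea, Cricetus, Gallus, Listeria, Lutra, Mustela, Oncorhynchus, Pongo, Rattus, Saccharomyces, Salmonella, Sciurus, Secale, Solenopsis, Streptococcus, Taxidea, Vespa

Clostridium attaches to the tree at the node subtending (((Rattus,((Solenopsis,Streptococcus),(Secale,(Lutra,Oncorhynchus)))),(((Saccharomyces,Mustela,(Taxidea,Arabidopsis)),Pongo),((Sciurus,(Salmonella,(Castanea,Aedes),Vespa)),(Gallus,(Listeria,Cricetus))))),Clostridium).
The other lineage descending from that same node — the sister group — is ((Rattus,((Solenopsis,Streptococcus),(Secale,(Lutra,Oncorhynchus)))),(((Saccharomyces,Mustela,(Taxidea,Arabidopsis)),Pongo),((Sciurus,(Salmonella,(Castanea,Aedes),Vespa)),(Gallus,(Listeria,Cricetus))))); its 19 tips in alphabetical order are the answer.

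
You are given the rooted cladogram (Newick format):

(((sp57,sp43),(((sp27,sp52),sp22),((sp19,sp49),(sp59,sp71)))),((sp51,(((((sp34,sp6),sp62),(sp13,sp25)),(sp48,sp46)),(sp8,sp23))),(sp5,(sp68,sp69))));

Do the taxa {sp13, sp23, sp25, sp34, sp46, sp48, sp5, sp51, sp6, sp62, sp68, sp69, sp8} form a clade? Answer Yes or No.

The most recent common ancestor of these taxa subtends ((sp51,(((((sp34,sp6),sp62),(sp13,sp25)),(sp48,sp46)),(sp8,sp23))),(sp5,(sp68,sp69))).
That clade has exactly 13 tips — every listed taxon and nothing else — so the group is monophyletic.

Yes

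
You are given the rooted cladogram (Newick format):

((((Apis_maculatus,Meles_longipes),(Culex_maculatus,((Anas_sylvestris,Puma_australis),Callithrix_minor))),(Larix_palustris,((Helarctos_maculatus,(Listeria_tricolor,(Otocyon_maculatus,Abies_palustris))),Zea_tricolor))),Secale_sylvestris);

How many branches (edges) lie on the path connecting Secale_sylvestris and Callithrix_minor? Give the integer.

6

The MRCA of Secale_sylvestris and Callithrix_minor is the root of the tree.
From Secale_sylvestris up to that node: 1 branch. From Callithrix_minor up to the same node: 5 branches. Total: 1 + 5 = 6.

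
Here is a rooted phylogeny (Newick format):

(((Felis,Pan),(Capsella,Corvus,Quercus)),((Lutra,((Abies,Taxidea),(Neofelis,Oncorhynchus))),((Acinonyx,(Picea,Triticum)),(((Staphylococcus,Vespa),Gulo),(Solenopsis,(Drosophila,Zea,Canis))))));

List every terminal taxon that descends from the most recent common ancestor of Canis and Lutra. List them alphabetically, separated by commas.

Tracing Canis: it sits inside (Drosophila,Zea,Canis).
Tracing Lutra: it sits inside (Lutra,((Abies,Taxidea),(Neofelis,Oncorhynchus))).
The smallest clade enclosing both is ((Lutra,((Abies,Taxidea),(Neofelis,Oncorhynchus))),((Acinonyx,(Picea,Triticum)),(((Staphylococcus,Vespa),Gulo),(Solenopsis,(Drosophila,Zea,Canis))))); the answer is its 15 terminal taxa in alphabetical order.

Abies, Acinonyx, Canis, Drosophila, Gulo, Lutra, Neofelis, Oncorhynchus, Picea, Solenopsis, Staphylococcus, Taxidea, Triticum, Vespa, Zea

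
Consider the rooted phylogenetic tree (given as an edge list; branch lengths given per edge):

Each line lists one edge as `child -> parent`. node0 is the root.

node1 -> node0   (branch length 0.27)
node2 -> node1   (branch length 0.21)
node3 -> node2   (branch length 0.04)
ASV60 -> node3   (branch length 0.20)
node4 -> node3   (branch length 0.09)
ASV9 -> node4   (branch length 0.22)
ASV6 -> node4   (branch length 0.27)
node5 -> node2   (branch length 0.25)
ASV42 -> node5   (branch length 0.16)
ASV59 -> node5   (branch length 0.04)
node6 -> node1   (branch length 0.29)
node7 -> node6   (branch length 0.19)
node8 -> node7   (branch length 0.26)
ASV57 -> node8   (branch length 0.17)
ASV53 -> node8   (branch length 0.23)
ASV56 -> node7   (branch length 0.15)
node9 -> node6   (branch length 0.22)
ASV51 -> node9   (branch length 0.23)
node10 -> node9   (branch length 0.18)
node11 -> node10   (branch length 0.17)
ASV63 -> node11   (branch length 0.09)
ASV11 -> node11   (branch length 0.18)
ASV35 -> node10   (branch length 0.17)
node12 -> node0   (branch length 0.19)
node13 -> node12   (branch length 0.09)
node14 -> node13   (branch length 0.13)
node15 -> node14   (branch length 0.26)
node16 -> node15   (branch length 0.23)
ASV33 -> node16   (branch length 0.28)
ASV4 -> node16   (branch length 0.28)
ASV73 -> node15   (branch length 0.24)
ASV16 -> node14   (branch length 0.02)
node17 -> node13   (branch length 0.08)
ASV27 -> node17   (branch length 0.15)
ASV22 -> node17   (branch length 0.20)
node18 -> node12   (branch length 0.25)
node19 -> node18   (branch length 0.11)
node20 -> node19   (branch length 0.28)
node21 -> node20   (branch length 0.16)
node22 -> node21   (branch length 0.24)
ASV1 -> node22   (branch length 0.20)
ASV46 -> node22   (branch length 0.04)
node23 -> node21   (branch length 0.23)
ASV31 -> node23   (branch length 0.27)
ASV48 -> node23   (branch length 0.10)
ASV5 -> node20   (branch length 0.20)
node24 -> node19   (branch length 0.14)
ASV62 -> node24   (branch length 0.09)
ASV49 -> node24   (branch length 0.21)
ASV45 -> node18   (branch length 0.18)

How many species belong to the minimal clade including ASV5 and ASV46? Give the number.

5

The MRCA of ASV5 and ASV46 is the node subtending (((ASV1,ASV46),(ASV31,ASV48)),ASV5).
That clade contains 5 terminal taxa: ASV1, ASV31, ASV46, ASV48, ASV5.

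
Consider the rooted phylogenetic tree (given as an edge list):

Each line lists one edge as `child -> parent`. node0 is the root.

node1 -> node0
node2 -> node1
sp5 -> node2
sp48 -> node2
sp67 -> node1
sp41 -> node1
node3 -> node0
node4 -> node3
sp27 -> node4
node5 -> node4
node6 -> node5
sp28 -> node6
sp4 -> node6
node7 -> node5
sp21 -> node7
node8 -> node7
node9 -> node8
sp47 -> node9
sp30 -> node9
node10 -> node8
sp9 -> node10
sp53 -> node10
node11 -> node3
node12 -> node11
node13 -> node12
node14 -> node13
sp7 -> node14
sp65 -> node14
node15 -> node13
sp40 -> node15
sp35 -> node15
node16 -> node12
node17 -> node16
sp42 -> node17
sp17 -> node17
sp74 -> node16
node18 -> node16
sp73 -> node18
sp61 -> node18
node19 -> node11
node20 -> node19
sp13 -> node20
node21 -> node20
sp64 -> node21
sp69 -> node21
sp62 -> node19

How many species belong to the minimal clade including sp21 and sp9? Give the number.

5

The MRCA of sp21 and sp9 is the node subtending (sp21,((sp47,sp30),(sp9,sp53))).
That clade contains 5 terminal taxa: sp21, sp30, sp47, sp53, sp9.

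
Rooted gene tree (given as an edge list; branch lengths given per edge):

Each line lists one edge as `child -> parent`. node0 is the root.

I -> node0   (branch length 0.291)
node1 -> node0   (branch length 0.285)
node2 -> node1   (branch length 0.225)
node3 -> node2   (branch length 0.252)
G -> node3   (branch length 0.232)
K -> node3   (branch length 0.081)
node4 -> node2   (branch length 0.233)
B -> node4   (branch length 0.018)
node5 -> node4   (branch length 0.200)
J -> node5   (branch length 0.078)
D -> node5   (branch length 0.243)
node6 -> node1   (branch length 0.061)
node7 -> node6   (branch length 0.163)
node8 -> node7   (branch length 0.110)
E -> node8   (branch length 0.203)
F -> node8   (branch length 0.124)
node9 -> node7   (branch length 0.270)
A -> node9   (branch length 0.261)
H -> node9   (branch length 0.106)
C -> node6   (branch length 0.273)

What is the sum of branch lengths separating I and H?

1.176

The path runs I → … → MRCA → … → H; the MRCA is the root of the tree.
Branch lengths along that path: 0.291 + 0.285 + 0.061 + 0.163 + 0.270 + 0.106 = 1.176.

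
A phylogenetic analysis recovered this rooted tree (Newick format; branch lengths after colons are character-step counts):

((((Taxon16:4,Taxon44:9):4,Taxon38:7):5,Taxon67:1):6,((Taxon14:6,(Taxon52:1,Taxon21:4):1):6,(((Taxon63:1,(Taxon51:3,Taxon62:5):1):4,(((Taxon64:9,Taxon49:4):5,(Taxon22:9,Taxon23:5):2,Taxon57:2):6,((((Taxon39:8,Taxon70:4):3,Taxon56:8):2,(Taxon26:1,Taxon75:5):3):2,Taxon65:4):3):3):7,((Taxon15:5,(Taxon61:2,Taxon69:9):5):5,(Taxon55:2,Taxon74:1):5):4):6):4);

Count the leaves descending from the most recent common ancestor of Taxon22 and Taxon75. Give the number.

11

The MRCA of Taxon22 and Taxon75 is the node subtending (((Taxon64,Taxon49),(Taxon22,Taxon23),Taxon57),((((Taxon39,Taxon70),Taxon56),(Taxon26,Taxon75)),Taxon65)).
That clade contains 11 terminal taxa: Taxon22, Taxon23, Taxon26, Taxon39, Taxon49, Taxon56, Taxon57, Taxon64, Taxon65, Taxon70, Taxon75.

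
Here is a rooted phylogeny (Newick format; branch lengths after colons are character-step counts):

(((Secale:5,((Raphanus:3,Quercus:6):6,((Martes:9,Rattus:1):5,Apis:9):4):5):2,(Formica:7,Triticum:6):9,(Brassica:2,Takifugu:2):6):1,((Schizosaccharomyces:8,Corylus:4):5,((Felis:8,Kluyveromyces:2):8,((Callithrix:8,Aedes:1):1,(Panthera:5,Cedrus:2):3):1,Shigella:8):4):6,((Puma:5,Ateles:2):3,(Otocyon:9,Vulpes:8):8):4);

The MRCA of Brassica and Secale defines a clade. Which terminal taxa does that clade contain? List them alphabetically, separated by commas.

Apis, Brassica, Formica, Martes, Quercus, Raphanus, Rattus, Secale, Takifugu, Triticum

Tracing Brassica: it sits inside (Brassica,Takifugu).
Tracing Secale: it sits inside (Secale,((Raphanus,Quercus),((Martes,Rattus),Apis))).
The smallest clade enclosing both is ((Secale,((Raphanus,Quercus),((Martes,Rattus),Apis))),(Formica,Triticum),(Brassica,Takifugu)); the answer is its 10 terminal taxa in alphabetical order.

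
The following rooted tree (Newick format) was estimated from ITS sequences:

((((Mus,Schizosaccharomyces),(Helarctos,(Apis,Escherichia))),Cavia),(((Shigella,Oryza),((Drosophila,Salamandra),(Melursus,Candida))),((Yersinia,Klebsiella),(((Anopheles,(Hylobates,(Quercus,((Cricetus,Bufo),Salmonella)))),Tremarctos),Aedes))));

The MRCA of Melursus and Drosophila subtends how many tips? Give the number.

4

The MRCA of Melursus and Drosophila is the node subtending ((Drosophila,Salamandra),(Melursus,Candida)).
That clade contains 4 terminal taxa: Candida, Drosophila, Melursus, Salamandra.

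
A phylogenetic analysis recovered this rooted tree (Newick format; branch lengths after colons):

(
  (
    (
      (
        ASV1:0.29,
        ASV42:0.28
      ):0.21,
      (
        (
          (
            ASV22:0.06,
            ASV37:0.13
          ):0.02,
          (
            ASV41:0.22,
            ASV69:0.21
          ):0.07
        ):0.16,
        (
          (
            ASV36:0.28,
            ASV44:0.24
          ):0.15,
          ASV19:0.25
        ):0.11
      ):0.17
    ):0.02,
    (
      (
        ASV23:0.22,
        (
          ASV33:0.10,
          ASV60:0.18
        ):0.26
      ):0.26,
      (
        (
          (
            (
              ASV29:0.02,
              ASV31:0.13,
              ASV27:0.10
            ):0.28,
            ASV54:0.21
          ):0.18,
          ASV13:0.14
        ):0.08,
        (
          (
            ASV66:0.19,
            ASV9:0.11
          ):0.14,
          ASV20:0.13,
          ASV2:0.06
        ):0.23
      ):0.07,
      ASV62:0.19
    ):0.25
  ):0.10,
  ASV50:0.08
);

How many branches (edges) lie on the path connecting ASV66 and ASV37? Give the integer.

10

The MRCA of ASV66 and ASV37 is the node subtending (((ASV1,ASV42),(((ASV22,ASV37),(ASV41,ASV69)),((ASV36,ASV44),ASV19))),((ASV23,(ASV33,ASV60)),((((ASV29,ASV31,ASV27),ASV54),ASV13),((ASV66,ASV9),ASV20,ASV2)),ASV62)).
From ASV66 up to that node: 5 branches. From ASV37 up to the same node: 5 branches. Total: 5 + 5 = 10.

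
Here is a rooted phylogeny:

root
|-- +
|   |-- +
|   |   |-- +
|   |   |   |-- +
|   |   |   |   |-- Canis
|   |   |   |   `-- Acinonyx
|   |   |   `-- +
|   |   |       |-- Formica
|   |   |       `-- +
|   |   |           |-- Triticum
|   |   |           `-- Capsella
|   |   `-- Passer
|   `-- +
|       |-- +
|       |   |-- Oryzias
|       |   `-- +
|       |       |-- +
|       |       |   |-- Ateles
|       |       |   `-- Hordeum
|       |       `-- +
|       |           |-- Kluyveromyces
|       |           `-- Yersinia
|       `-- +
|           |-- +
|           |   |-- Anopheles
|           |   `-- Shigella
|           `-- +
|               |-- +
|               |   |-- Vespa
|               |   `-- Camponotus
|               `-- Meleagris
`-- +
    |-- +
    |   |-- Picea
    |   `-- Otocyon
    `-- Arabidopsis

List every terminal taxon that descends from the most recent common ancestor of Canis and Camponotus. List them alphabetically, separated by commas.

Acinonyx, Anopheles, Ateles, Camponotus, Canis, Capsella, Formica, Hordeum, Kluyveromyces, Meleagris, Oryzias, Passer, Shigella, Triticum, Vespa, Yersinia

Tracing Canis: it sits inside (Canis,Acinonyx).
Tracing Camponotus: it sits inside (Vespa,Camponotus).
The smallest clade enclosing both is ((((Canis,Acinonyx),(Formica,(Triticum,Capsella))),Passer),((Oryzias,((Ateles,Hordeum),(Kluyveromyces,Yersinia))),((Anopheles,Shigella),((Vespa,Camponotus),Meleagris)))); the answer is its 16 terminal taxa in alphabetical order.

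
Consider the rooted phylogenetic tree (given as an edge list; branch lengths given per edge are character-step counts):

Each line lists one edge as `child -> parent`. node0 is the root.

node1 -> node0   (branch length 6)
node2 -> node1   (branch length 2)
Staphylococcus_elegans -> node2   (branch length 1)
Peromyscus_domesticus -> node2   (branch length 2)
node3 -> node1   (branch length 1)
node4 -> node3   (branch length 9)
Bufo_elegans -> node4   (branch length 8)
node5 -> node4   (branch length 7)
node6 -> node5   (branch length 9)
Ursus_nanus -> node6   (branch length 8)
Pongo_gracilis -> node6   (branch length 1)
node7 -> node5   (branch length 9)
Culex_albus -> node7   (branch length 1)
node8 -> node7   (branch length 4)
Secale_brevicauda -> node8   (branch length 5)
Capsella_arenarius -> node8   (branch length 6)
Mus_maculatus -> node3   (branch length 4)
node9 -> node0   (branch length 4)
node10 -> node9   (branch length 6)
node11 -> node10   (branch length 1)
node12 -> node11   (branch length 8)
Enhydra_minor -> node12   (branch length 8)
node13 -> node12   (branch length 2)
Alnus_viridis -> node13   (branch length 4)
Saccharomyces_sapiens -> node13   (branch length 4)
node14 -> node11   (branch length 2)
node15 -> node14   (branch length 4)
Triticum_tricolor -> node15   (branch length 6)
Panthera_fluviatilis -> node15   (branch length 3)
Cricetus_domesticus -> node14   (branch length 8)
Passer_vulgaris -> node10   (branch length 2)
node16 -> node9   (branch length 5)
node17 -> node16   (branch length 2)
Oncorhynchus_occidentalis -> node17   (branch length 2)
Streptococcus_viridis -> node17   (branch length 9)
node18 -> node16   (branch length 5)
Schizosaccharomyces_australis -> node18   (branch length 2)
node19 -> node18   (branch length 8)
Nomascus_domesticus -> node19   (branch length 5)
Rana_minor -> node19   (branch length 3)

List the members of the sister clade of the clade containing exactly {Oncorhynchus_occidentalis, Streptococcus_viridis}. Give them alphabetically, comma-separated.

The clade containing exactly {Oncorhynchus_occidentalis, Streptococcus_viridis} attaches to the tree at the node subtending ((Oncorhynchus_occidentalis,Streptococcus_viridis),(Schizosaccharomyces_australis,(Nomascus_domesticus,Rana_minor))).
The other lineage descending from that same node — the sister group — is (Schizosaccharomyces_australis,(Nomascus_domesticus,Rana_minor)); its 3 tips in alphabetical order are the answer.

Nomascus_domesticus, Rana_minor, Schizosaccharomyces_australis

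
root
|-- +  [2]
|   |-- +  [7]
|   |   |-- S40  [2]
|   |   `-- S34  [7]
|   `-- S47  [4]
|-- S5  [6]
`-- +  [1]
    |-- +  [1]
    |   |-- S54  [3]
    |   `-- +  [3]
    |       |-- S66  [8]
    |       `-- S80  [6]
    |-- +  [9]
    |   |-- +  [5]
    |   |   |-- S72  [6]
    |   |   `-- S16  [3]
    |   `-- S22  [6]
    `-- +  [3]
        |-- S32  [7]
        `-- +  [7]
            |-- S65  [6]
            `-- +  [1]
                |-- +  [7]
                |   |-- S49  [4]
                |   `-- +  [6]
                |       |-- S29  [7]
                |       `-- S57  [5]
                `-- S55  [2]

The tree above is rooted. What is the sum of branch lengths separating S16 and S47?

24

The path runs S16 → … → MRCA → … → S47; the MRCA is the root of the tree.
Branch lengths along that path: 3 + 5 + 9 + 1 + 2 + 4 = 24.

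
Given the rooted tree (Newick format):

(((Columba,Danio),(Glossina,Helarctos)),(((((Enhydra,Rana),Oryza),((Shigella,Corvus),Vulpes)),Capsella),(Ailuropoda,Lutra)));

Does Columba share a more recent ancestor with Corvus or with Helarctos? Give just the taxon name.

The MRCA of Columba and Helarctos subtends ((Columba,Danio),(Glossina,Helarctos)) (4 taxa).
The MRCA of Columba and Corvus is the root, subtending the entire tree (13 taxa).
The first is nested inside the second, so Columba shares a more recent common ancestor with Helarctos.

Helarctos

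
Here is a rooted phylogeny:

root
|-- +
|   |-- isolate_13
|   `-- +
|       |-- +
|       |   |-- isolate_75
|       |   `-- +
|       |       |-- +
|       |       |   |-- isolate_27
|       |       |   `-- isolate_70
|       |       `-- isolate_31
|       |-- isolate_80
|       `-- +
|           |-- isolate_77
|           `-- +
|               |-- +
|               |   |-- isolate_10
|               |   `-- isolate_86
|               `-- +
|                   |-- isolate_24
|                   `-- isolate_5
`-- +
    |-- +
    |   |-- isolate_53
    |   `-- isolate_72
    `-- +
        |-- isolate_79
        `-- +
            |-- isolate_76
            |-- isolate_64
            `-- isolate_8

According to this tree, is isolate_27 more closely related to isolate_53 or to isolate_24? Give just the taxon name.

isolate_24

The MRCA of isolate_27 and isolate_24 subtends ((isolate_75,((isolate_27,isolate_70),isolate_31)),isolate_80,(isolate_77,((isolate_10,isolate_86),(isolate_24,isolate_5)))) (10 taxa).
The MRCA of isolate_27 and isolate_53 is the root, subtending the entire tree (17 taxa).
The first is nested inside the second, so isolate_27 shares a more recent common ancestor with isolate_24.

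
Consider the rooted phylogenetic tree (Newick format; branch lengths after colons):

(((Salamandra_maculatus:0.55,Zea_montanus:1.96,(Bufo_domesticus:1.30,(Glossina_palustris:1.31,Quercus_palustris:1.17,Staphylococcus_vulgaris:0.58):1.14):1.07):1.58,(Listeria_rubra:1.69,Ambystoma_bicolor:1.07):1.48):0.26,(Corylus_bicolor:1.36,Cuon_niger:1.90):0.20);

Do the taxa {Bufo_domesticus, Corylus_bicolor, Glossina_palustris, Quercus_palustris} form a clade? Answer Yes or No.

The MRCA of the listed taxa is the root, so the smallest clade containing them is the whole tree.
That clade also contains Ambystoma_bicolor, Cuon_niger, Listeria_rubra, Salamandra_maculatus, Staphylococcus_vulgaris, Zea_montanus, which are not in the proposed group, so the group is not monophyletic.

No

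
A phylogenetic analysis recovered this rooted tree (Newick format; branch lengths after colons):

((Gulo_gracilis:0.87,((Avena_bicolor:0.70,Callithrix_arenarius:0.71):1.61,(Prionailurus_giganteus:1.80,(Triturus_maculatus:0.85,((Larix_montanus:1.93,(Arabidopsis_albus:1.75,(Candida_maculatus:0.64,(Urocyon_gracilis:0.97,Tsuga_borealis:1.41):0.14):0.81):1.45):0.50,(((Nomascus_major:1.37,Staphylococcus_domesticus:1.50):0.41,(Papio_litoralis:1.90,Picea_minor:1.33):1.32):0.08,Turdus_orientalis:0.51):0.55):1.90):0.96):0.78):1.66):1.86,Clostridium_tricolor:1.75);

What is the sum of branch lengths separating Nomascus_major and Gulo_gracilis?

The path runs Nomascus_major → … → MRCA → … → Gulo_gracilis; the MRCA is the node subtending (Gulo_gracilis,((Avena_bicolor,Callithrix_arenarius),(Prionailurus_giganteus,(Triturus_maculatus,((Larix_montanus,(Arabidopsis_albus,(Candida_maculatus,(Urocyon_gracilis,Tsuga_borealis)))),(((Nomascus_major,Staphylococcus_domesticus),(Papio_litoralis,Picea_minor)),Turdus_orientalis)))))).
Branch lengths along that path: 1.37 + 0.41 + 0.08 + 0.55 + 1.90 + 0.96 + 0.78 + 1.66 + 0.87 = 8.58.

8.58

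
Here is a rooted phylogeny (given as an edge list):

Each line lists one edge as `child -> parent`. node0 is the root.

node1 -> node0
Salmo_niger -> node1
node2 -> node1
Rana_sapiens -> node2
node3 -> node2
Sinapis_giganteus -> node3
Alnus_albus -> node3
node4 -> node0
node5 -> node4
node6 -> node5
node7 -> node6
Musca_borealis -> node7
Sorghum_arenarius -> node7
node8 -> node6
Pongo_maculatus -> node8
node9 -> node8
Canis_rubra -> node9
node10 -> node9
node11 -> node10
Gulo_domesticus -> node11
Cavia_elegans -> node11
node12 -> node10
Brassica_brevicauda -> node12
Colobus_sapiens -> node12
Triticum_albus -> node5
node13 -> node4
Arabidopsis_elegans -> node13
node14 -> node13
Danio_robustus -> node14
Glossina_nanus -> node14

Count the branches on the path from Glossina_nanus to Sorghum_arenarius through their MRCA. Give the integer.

The MRCA of Glossina_nanus and Sorghum_arenarius is the node subtending ((((Musca_borealis,Sorghum_arenarius),(Pongo_maculatus,(Canis_rubra,((Gulo_domesticus,Cavia_elegans),(Brassica_brevicauda,Colobus_sapiens))))),Triticum_albus),(Arabidopsis_elegans,(Danio_robustus,Glossina_nanus))).
From Glossina_nanus up to that node: 3 branches. From Sorghum_arenarius up to the same node: 4 branches. Total: 3 + 4 = 7.

7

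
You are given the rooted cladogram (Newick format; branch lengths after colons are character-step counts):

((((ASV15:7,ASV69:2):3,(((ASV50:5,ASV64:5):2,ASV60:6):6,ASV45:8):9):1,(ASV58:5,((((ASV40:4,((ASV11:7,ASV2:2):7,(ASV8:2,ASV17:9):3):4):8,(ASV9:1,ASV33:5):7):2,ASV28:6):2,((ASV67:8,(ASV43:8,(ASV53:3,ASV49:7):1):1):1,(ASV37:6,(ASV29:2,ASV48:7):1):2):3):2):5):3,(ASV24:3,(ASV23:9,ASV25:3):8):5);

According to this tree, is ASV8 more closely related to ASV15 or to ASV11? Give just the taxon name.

The MRCA of ASV8 and ASV11 subtends ((ASV11,ASV2),(ASV8,ASV17)) (4 taxa).
The MRCA of ASV8 and ASV15 subtends (((ASV15,ASV69),(((ASV50,ASV64),ASV60),ASV45)),(ASV58,((((ASV40,((ASV11,ASV2),(ASV8,ASV17))),(ASV9,ASV33)),ASV28),((ASV67,(ASV43,(ASV53,ASV49))),(ASV37,(ASV29,ASV48)))))) (22 taxa).
The first is nested inside the second, so ASV8 shares a more recent common ancestor with ASV11.

ASV11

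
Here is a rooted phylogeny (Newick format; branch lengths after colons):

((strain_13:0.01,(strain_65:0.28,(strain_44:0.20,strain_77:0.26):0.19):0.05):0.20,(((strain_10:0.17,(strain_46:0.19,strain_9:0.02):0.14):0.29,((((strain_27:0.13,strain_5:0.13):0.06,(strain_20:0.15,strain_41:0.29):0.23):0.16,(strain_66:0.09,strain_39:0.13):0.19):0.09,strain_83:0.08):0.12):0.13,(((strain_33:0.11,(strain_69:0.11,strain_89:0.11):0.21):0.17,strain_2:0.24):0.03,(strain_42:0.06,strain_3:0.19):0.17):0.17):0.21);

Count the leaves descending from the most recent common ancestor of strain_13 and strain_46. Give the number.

20

The MRCA of strain_13 and strain_46 is the root, so the clade is the entire tree.
That clade contains 20 terminal taxa: strain_10, strain_13, strain_2, strain_20, strain_27, strain_3, strain_33, strain_39, strain_41, strain_42, strain_44, strain_46, strain_5, strain_65, strain_66, strain_69, strain_77, strain_83, strain_89, strain_9.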